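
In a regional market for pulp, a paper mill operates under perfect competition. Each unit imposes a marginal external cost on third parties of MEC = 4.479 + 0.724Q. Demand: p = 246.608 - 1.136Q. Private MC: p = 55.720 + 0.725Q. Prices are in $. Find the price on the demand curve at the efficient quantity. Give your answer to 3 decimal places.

Social marginal cost = private MC + MEC = 60.199 + 1.449Q.
Set SMC = demand: 60.199 + 1.449Q = 246.608 - 1.136Q → Q* = 72.1118.
Consumer price on the demand curve at Q*: 246.608 − 1.136×72.1118 = 164.6890.

P = $164.689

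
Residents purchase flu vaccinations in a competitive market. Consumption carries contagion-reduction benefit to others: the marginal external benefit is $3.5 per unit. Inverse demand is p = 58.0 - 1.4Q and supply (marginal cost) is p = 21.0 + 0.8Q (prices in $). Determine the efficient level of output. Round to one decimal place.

Social marginal benefit = demand + MEB = 61.5 - 1.4Q.
Set SMB = MC: 61.5 - 1.4Q = 21.0 + 0.8Q → Q* = 18.4091.

Q* = 18.4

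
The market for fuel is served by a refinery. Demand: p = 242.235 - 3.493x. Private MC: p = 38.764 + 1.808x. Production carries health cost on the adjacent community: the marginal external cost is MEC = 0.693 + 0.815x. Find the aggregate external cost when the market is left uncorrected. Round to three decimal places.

Market equilibrium (private): 38.764 + 1.808x = 242.235 - 3.493x → x_m = 38.3835.
Total external cost = ∫₀^{x_m} (0.693 + 0.815x) dx = 0.693×38.3835 + ½×0.815×38.3835² = 626.9667.

626.967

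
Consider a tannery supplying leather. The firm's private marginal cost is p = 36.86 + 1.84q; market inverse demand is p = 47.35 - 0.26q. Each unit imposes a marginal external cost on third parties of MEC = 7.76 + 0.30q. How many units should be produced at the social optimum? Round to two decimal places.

Social marginal cost = private MC + MEC = 44.62 + 2.14q.
Set SMC = demand: 44.62 + 2.14q = 47.35 - 0.26q → q* = 1.1375.

q* = 1.14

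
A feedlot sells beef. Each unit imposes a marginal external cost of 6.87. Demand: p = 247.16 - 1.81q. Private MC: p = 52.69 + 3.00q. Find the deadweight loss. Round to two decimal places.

Market equilibrium (private): 52.69 + 3.00q = 247.16 - 1.81q → q_m = 40.4304.
Social marginal cost = private MC + MEC = 59.56 + 3.00q.
Set SMC = demand: 59.56 + 3.00q = 247.16 - 1.81q → q* = 39.0021.
Height of the DWL triangle at q_m is SMC(q_m) − demand(q_m) = MEC(q_m) = 6.8700.
DWL = ½ × 1.4283 × 6.8700 = 4.9062.

DWL = 4.91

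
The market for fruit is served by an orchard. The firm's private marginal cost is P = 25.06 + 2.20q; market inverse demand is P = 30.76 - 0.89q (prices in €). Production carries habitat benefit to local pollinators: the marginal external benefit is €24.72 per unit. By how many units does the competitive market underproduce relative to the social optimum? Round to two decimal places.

Market equilibrium (private): 25.06 + 2.20q = 30.76 - 0.89q → q_m = 1.8447.
Social marginal cost = private MC − MEB = 0.34 + 2.20q.
Set SMC = demand: 0.34 + 2.20q = 30.76 - 0.89q → q* = 9.8447.
Gap = |1.8447 − 9.8447| = 8.0000.

8.00 units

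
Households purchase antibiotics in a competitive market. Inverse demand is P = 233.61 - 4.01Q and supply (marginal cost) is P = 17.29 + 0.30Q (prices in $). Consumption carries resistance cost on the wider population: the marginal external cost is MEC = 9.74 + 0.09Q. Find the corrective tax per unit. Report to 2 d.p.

tax = $13.97 per unit

Social marginal benefit = demand − MEC = 223.87 - 4.10Q.
Set SMB = MC: 223.87 - 4.10Q = 17.29 + 0.30Q → Q* = 46.9500.
The Pigouvian tax equals MEC at Q*: 9.74 + 0.09×46.9500 = 13.9655.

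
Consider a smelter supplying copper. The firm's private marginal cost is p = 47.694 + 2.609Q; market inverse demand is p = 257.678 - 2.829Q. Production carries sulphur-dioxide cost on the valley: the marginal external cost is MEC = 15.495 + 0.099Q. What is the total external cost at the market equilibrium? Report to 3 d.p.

Market equilibrium (private): 47.694 + 2.609Q = 257.678 - 2.829Q → Q_m = 38.6142.
Total external cost = ∫₀^{Q_m} (15.495 + 0.099Q) dQ = 15.495×38.6142 + ½×0.099×38.6142² = 672.1343.

672.134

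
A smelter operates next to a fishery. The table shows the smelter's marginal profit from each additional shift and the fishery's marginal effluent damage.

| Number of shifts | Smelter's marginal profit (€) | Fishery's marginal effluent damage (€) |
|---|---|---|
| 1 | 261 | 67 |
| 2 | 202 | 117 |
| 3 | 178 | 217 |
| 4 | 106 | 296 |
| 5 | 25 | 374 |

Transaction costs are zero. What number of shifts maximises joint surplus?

Bargaining reaches the level where marginal profit last exceeds marginal effluent damage.
That holds through level 2 (202 ≥ 117) but not at 3 (178 < 217).

2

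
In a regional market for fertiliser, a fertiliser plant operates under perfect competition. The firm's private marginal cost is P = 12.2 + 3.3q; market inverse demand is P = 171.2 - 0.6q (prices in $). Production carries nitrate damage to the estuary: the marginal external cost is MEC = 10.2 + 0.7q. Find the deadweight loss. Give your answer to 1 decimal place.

DWL = $163.1

Market equilibrium (private): 12.2 + 3.3q = 171.2 - 0.6q → q_m = 40.7692.
Social marginal cost = private MC + MEC = 22.4 + 4.0q.
Set SMC = demand: 22.4 + 4.0q = 171.2 - 0.6q → q* = 32.3478.
The welfare-loss triangle has base |q_m − q*| and height MEC(q_m) (the vertical gap between SMC and demand is zero at q* and MEC at q_m).
DWL = ½ × 8.4214 × 38.7385 = 163.1162.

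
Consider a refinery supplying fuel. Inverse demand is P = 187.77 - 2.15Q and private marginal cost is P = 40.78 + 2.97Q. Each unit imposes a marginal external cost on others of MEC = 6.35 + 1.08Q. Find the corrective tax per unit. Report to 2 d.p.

Social marginal cost = private MC + MEC = 47.13 + 4.05Q.
Set SMC = demand: 47.13 + 4.05Q = 187.77 - 2.15Q → Q* = 22.6839.
The Pigouvian tax equals MEC at Q*: 6.35 + 1.08×22.6839 = 30.8486.

tax = 30.85 per unit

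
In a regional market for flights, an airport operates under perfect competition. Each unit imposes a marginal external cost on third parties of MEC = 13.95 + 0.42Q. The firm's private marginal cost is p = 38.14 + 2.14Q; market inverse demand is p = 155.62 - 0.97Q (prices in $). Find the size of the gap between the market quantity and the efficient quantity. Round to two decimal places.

8.45 units

Market equilibrium (private): 38.14 + 2.14Q = 155.62 - 0.97Q → Q_m = 37.7749.
Social marginal cost = private MC + MEC = 52.09 + 2.56Q.
Set SMC = demand: 52.09 + 2.56Q = 155.62 - 0.97Q → Q* = 29.3286.
Gap = |37.7749 − 29.3286| = 8.4463.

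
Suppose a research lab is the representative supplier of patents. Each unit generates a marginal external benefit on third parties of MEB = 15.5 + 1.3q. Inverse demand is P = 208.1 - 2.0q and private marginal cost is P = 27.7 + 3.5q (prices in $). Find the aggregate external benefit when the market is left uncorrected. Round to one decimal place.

Market equilibrium (private): 27.7 + 3.5q = 208.1 - 2.0q → q_m = 32.8000.
Total external benefit = ∫₀^{q_m} (15.5 + 1.3q) dq = 15.5×32.8000 + ½×1.3×32.8000² = 1207.6960.

$1207.7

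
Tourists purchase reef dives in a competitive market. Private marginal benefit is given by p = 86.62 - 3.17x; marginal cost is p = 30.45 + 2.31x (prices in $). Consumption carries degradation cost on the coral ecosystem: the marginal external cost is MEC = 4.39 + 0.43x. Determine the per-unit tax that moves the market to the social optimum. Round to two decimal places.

tax = $8.16 per unit

Social marginal benefit = demand − MEC = 82.23 - 3.60x.
Set SMB = MC: 82.23 - 3.60x = 30.45 + 2.31x → x* = 8.7614.
The Pigouvian tax equals MEC at x*: 4.39 + 0.43×8.7614 = 8.1574.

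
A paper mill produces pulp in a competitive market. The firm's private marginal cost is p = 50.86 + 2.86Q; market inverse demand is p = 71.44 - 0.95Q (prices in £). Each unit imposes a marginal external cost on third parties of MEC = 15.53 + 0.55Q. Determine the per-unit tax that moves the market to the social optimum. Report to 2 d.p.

Social marginal cost = private MC + MEC = 66.39 + 3.41Q.
Set SMC = demand: 66.39 + 3.41Q = 71.44 - 0.95Q → Q* = 1.1583.
The Pigouvian tax equals MEC at Q*: 15.53 + 0.55×1.1583 = 16.1671.

tax = £16.17 per unit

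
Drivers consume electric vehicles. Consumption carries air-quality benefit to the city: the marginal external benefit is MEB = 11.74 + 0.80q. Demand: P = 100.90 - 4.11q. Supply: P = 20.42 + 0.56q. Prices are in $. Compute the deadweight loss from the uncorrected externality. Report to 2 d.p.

DWL = $84.19

Market equilibrium (private): 20.42 + 0.56q = 100.90 - 4.11q → q_m = 17.2334.
Social marginal benefit = demand + MEB = 112.64 - 3.31q.
Set SMB = MC: 112.64 - 3.31q = 20.42 + 0.56q → q* = 23.8295.
Between q* and q_m the wedge SMB − MC runs linearly from 0 to MEB(q_m), so the loss is a triangle.
DWL = ½ × 6.5961 × 25.5267 = 84.1883.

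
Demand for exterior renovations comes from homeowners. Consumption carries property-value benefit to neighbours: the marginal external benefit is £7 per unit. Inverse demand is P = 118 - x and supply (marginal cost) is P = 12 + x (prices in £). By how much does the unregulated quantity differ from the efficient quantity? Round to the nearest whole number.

4 units

Market equilibrium (private): 12 + x = 118 - x → x_m = 53.0000.
Social marginal benefit = demand + MEB = 125 - x.
Set SMB = MC: 125 - x = 12 + x → x* = 56.5000.
Gap = |53.0000 − 56.5000| = 3.5000.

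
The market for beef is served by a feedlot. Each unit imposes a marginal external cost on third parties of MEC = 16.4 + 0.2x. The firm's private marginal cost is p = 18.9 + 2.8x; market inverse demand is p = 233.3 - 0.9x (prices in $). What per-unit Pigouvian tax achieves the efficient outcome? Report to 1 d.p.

Social marginal cost = private MC + MEC = 35.3 + 3.0x.
Set SMC = demand: 35.3 + 3.0x = 233.3 - 0.9x → x* = 50.7692.
The Pigouvian tax equals MEC at x*: 16.4 + 0.2×50.7692 = 26.5538.

tax = $26.6 per unit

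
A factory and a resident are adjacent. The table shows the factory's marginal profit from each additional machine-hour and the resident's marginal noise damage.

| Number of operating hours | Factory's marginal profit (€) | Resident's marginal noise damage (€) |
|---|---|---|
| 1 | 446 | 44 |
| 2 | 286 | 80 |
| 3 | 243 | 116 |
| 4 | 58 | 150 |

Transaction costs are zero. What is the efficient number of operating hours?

3

Bargaining reaches the level where marginal profit last exceeds marginal noise damage.
That holds through level 3 (243 ≥ 116) but not at 4 (58 < 150).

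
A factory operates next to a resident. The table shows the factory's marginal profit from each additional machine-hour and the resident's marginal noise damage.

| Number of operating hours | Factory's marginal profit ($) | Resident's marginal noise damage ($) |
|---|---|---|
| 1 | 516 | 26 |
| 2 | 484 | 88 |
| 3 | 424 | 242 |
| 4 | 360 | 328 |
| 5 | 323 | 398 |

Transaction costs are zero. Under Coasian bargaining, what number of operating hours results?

4

Bargaining reaches the level where marginal profit last exceeds marginal noise damage.
That holds through level 4 (360 ≥ 328) but not at 5 (323 < 398).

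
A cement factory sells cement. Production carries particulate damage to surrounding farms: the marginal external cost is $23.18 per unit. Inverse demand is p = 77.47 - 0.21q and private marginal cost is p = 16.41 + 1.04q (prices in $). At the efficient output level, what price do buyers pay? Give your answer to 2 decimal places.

P = $71.11

Social marginal cost = private MC + MEC = 39.59 + 1.04q.
Set SMC = demand: 39.59 + 1.04q = 77.47 - 0.21q → q* = 30.3040.
Consumer price on the demand curve at q*: 77.47 − 0.21×30.3040 = 71.1062.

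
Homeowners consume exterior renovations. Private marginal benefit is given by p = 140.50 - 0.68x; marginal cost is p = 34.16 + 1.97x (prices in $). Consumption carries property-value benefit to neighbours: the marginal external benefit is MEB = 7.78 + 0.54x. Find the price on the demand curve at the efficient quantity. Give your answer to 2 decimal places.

P = $103.72

Social marginal benefit = demand + MEB = 148.28 - 0.14x.
Set SMB = MC: 148.28 - 0.14x = 34.16 + 1.97x → x* = 54.0853.
Consumer price on the demand curve at x*: 140.50 − 0.68×54.0853 = 103.7220.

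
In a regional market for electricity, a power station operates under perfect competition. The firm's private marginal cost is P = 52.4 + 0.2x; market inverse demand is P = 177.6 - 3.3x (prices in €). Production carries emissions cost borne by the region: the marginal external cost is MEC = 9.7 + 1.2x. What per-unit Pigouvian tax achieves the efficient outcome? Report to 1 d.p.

Social marginal cost = private MC + MEC = 62.1 + 1.4x.
Set SMC = demand: 62.1 + 1.4x = 177.6 - 3.3x → x* = 24.5745.
The Pigouvian tax equals MEC at x*: 9.7 + 1.2×24.5745 = 39.1894.

tax = €39.2 per unit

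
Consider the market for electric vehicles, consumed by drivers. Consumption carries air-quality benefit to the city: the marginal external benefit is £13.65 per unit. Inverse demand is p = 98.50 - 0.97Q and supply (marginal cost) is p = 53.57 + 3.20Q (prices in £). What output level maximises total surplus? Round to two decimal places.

Q* = 14.05

Social marginal benefit = demand + MEB = 112.15 - 0.97Q.
Set SMB = MC: 112.15 - 0.97Q = 53.57 + 3.20Q → Q* = 14.0480.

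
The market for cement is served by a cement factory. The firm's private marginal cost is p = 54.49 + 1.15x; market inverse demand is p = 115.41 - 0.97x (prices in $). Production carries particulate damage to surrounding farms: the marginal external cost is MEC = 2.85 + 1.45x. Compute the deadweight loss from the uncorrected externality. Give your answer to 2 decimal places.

DWL = $277.56

Market equilibrium (private): 54.49 + 1.15x = 115.41 - 0.97x → x_m = 28.7358.
Social marginal cost = private MC + MEC = 57.34 + 2.60x.
Set SMC = demand: 57.34 + 2.60x = 115.41 - 0.97x → x* = 16.2661.
The welfare-loss triangle has base |x_m − x*| and height MEC(x_m) (the vertical gap between SMC and demand is zero at x* and MEC at x_m).
DWL = ½ × 12.4697 × 44.5170 = 277.5568.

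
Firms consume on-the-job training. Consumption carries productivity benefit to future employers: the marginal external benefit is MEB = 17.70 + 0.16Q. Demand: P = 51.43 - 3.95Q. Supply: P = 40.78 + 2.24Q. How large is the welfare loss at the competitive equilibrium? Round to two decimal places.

Market equilibrium (private): 40.78 + 2.24Q = 51.43 - 3.95Q → Q_m = 1.7205.
Social marginal benefit = demand + MEB = 69.13 - 3.79Q.
Set SMB = MC: 69.13 - 3.79Q = 40.78 + 2.24Q → Q* = 4.7015.
The loss is the area between SMB and MC from Q* to Q_m; with linear curves that's a triangle of height MEB(Q_m).
DWL = ½ × 2.9810 × 17.9753 = 26.7922.

DWL = 26.79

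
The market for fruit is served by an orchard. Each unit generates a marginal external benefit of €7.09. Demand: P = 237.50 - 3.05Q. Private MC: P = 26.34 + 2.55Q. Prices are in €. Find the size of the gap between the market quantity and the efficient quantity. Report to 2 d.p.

Market equilibrium (private): 26.34 + 2.55Q = 237.50 - 3.05Q → Q_m = 37.7071.
Social marginal cost = private MC − MEB = 19.25 + 2.55Q.
Set SMC = demand: 19.25 + 2.55Q = 237.50 - 3.05Q → Q* = 38.9732.
Gap = |37.7071 − 38.9732| = 1.2661.

1.27 units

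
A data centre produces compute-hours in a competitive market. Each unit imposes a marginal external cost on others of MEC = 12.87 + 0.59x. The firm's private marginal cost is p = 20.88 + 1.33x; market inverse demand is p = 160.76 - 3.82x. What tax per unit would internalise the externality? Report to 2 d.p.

tax = 25.93 per unit

Social marginal cost = private MC + MEC = 33.75 + 1.92x.
Set SMC = demand: 33.75 + 1.92x = 160.76 - 3.82x → x* = 22.1272.
The Pigouvian tax equals MEC at x*: 12.87 + 0.59×22.1272 = 25.9250.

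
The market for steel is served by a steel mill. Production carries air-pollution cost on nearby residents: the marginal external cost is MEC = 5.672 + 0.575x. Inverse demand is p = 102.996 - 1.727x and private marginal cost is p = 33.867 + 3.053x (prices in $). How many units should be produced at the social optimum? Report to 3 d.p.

x* = 11.850

Social marginal cost = private MC + MEC = 39.539 + 3.628x.
Set SMC = demand: 39.539 + 3.628x = 102.996 - 1.727x → x* = 11.8500.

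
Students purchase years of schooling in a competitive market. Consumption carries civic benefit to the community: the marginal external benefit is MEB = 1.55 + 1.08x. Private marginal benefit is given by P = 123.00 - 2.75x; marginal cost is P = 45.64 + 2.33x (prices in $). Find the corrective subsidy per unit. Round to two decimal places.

subsidy = $22.86 per unit

Social marginal benefit = demand + MEB = 124.55 - 1.67x.
Set SMB = MC: 124.55 - 1.67x = 45.64 + 2.33x → x* = 19.7275.
The Pigouvian subsidy equals MEB at x*: 1.55 + 1.08×19.7275 = 22.8557.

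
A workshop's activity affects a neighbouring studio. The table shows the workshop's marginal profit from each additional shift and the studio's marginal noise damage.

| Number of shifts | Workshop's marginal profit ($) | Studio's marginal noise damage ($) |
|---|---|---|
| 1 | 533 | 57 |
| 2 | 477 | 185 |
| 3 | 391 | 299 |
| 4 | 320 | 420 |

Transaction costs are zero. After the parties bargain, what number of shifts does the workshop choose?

3

Bargaining reaches the level where marginal profit last exceeds marginal noise damage.
That holds through level 3 (391 ≥ 299) but not at 4 (320 < 420).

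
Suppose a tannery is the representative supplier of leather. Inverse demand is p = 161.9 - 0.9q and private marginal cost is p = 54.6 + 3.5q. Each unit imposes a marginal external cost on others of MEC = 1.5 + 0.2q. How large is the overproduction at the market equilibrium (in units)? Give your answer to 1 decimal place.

Market equilibrium (private): 54.6 + 3.5q = 161.9 - 0.9q → q_m = 24.3864.
Social marginal cost = private MC + MEC = 56.1 + 3.7q.
Set SMC = demand: 56.1 + 3.7q = 161.9 - 0.9q → q* = 23.0000.
Gap = |24.3864 − 23.0000| = 1.3864.

1.4 units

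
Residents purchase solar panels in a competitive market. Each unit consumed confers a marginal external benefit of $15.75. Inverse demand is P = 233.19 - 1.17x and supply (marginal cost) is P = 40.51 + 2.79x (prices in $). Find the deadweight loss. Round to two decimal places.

Market equilibrium (private): 40.51 + 2.79x = 233.19 - 1.17x → x_m = 48.6566.
Social marginal benefit = demand + MEB = 248.94 - 1.17x.
Set SMB = MC: 248.94 - 1.17x = 40.51 + 2.79x → x* = 52.6338.
The welfare-loss triangle has base |x_m − x*| and height MEB(x_m) (the vertical gap between SMB and MC is zero at x* and MEB at x_m).
DWL = ½ × 3.9772 × 15.7500 = 31.3205.

DWL = $31.32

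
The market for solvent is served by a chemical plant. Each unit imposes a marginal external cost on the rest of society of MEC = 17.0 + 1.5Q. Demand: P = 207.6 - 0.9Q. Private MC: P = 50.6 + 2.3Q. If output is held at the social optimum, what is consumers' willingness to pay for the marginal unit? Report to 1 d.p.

P = 180.8

Social marginal cost = private MC + MEC = 67.6 + 3.8Q.
Set SMC = demand: 67.6 + 3.8Q = 207.6 - 0.9Q → Q* = 29.7872.
Consumer price on the demand curve at Q*: 207.6 − 0.9×29.7872 = 180.7915.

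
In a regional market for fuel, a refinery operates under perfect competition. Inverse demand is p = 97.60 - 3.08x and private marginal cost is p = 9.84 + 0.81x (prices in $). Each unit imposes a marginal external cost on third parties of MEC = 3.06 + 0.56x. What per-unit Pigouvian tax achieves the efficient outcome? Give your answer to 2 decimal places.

tax = $13.72 per unit

Social marginal cost = private MC + MEC = 12.90 + 1.37x.
Set SMC = demand: 12.90 + 1.37x = 97.60 - 3.08x → x* = 19.0337.
The Pigouvian tax equals MEC at x*: 3.06 + 0.56×19.0337 = 13.7189.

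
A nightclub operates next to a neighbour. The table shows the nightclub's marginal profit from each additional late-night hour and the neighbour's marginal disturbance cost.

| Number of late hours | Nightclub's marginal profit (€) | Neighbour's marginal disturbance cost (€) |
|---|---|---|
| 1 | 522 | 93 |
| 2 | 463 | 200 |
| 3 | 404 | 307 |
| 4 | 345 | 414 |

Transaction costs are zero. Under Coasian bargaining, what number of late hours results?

Bargaining reaches the level where marginal profit last exceeds marginal disturbance cost.
That holds through level 3 (404 ≥ 307) but not at 4 (345 < 414).

3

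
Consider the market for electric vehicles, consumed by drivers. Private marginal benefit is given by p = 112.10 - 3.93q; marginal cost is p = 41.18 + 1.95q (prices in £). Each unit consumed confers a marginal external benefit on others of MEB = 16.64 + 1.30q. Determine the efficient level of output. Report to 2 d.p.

q* = 19.12

Social marginal benefit = demand + MEB = 128.74 - 2.63q.
Set SMB = MC: 128.74 - 2.63q = 41.18 + 1.95q → q* = 19.1179.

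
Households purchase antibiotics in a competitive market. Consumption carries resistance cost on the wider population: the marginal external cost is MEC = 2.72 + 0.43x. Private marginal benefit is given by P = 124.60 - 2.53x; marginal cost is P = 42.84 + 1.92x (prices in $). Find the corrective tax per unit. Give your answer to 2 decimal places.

tax = $9.68 per unit

Social marginal benefit = demand − MEC = 121.88 - 2.96x.
Set SMB = MC: 121.88 - 2.96x = 42.84 + 1.92x → x* = 16.1967.
The Pigouvian tax equals MEC at x*: 2.72 + 0.43×16.1967 = 9.6846.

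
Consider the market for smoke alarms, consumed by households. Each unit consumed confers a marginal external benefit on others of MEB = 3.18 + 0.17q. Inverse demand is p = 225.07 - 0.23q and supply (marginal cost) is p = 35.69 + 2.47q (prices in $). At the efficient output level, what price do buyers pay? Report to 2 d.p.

P = $207.56

Social marginal benefit = demand + MEB = 228.25 - 0.06q.
Set SMB = MC: 228.25 - 0.06q = 35.69 + 2.47q → q* = 76.1107.
Consumer price on the demand curve at q*: 225.07 − 0.23×76.1107 = 207.5645.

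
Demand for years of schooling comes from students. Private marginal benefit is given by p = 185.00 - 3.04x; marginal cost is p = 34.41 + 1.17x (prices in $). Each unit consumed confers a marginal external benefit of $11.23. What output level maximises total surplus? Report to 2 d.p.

Social marginal benefit = demand + MEB = 196.23 - 3.04x.
Set SMB = MC: 196.23 - 3.04x = 34.41 + 1.17x → x* = 38.4371.

x* = 38.44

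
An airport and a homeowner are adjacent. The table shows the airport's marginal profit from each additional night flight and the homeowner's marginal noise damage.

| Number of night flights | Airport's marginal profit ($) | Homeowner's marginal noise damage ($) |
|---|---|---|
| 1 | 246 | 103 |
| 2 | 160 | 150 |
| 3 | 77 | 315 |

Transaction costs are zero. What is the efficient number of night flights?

Bargaining reaches the level where marginal profit last exceeds marginal noise damage.
That holds through level 2 (160 ≥ 150) but not at 3 (77 < 315).

2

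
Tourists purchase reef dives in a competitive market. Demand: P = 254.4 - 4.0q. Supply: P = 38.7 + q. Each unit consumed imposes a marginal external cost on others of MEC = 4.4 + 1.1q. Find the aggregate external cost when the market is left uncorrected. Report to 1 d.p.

Market equilibrium (private): 38.7 + q = 254.4 - 4.0q → q_m = 43.1400.
Total external cost = ∫₀^{q_m} (4.4 + 1.1q) dq = 4.4×43.1400 + ½×1.1×43.1400² = 1213.3988.

1213.4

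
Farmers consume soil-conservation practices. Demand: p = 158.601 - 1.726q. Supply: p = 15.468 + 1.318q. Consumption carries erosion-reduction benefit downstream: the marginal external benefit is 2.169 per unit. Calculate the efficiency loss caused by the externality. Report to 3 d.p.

Market equilibrium (private): 15.468 + 1.318q = 158.601 - 1.726q → q_m = 47.0214.
Social marginal benefit = demand + MEB = 160.770 - 1.726q.
Set SMB = MC: 160.770 - 1.726q = 15.468 + 1.318q → q* = 47.7339.
Between q* and q_m the wedge SMB − MC runs linearly from 0 to MEB(q_m), so the loss is a triangle.
DWL = ½ × 0.7125 × 2.1690 = 0.7727.

DWL = 0.773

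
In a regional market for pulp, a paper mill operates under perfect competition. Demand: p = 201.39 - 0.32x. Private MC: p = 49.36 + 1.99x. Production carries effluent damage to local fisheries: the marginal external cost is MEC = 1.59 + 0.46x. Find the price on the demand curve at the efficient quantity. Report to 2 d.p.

Social marginal cost = private MC + MEC = 50.95 + 2.45x.
Set SMC = demand: 50.95 + 2.45x = 201.39 - 0.32x → x* = 54.3105.
Consumer price on the demand curve at x*: 201.39 − 0.32×54.3105 = 184.0106.

P = 184.01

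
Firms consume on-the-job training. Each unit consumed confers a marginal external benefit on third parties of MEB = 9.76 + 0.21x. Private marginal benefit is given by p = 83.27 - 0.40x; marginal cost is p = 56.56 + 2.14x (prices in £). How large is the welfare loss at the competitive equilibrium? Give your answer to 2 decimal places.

Market equilibrium (private): 56.56 + 2.14x = 83.27 - 0.40x → x_m = 10.5157.
Social marginal benefit = demand + MEB = 93.03 - 0.19x.
Set SMB = MC: 93.03 - 0.19x = 56.56 + 2.14x → x* = 15.6524.
The loss is the area between SMB and MC from x* to x_m; with linear curves that's a triangle of height MEB(x_m).
DWL = ½ × 5.1367 × 11.9683 = 30.7388.

DWL = £30.74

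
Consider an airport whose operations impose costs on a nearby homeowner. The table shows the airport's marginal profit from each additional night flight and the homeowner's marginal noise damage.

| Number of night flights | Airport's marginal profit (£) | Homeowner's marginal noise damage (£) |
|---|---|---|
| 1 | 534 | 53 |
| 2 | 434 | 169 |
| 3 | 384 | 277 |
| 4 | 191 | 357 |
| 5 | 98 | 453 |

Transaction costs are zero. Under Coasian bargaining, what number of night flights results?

Bargaining reaches the level where marginal profit last exceeds marginal noise damage.
That holds through level 3 (384 ≥ 277) but not at 4 (191 < 357).

3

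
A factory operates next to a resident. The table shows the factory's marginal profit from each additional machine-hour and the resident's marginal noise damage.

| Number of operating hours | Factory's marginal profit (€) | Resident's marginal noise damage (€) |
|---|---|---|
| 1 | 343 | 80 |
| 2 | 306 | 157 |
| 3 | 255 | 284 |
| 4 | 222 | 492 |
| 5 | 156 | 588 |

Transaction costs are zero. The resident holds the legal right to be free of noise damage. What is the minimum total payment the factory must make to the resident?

Efficient level: marginal profit ≥ marginal noise damage through level 2, so k* = 2.
With the resident holding the right, the factory must at least compensate total damage at k*: 80 + 157 = 237.

€237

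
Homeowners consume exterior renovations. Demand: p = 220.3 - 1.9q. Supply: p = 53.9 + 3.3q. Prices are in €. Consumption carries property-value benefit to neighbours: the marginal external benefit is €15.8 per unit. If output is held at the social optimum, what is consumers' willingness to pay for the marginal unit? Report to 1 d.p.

Social marginal benefit = demand + MEB = 236.1 - 1.9q.
Set SMB = MC: 236.1 - 1.9q = 53.9 + 3.3q → q* = 35.0385.
Consumer price on the demand curve at q*: 220.3 − 1.9×35.0385 = 153.7269.

P = €153.7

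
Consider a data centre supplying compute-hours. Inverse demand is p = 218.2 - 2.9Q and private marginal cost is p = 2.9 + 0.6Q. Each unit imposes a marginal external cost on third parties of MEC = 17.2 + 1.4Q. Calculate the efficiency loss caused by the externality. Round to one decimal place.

DWL = 1089.3

Market equilibrium (private): 2.9 + 0.6Q = 218.2 - 2.9Q → Q_m = 61.5143.
Social marginal cost = private MC + MEC = 20.1 + 2.0Q.
Set SMC = demand: 20.1 + 2.0Q = 218.2 - 2.9Q → Q* = 40.4286.
The welfare-loss triangle has base |Q_m − Q*| and height MEC(Q_m) (the vertical gap between SMC and demand is zero at Q* and MEC at Q_m).
DWL = ½ × 21.0857 × 103.3200 = 1089.2873.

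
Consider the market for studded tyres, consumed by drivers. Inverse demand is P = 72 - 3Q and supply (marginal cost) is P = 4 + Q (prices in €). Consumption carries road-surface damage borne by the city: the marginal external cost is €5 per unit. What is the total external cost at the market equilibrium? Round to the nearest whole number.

Market equilibrium (private): 4 + Q = 72 - 3Q → Q_m = 17.0000.
Total external cost = MEC × Q_m = 5 × 17.0000 = 85.0000.

€85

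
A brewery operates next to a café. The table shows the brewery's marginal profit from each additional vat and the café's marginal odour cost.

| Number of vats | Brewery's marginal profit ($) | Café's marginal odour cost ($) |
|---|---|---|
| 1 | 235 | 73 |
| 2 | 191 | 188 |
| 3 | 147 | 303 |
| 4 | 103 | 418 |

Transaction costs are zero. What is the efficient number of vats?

2

Bargaining reaches the level where marginal profit last exceeds marginal odour cost.
That holds through level 2 (191 ≥ 188) but not at 3 (147 < 303).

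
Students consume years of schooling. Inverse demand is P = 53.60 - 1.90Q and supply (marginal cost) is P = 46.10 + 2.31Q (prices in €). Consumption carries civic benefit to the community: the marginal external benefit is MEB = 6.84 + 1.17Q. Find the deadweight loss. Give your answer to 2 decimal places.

DWL = €13.10

Market equilibrium (private): 46.10 + 2.31Q = 53.60 - 1.90Q → Q_m = 1.7815.
Social marginal benefit = demand + MEB = 60.44 - 0.73Q.
Set SMB = MC: 60.44 - 0.73Q = 46.10 + 2.31Q → Q* = 4.7171.
Between Q* and Q_m the wedge SMB − MC runs linearly from 0 to MEB(Q_m), so the loss is a triangle.
DWL = ½ × 2.9356 × 8.9243 = 13.0991.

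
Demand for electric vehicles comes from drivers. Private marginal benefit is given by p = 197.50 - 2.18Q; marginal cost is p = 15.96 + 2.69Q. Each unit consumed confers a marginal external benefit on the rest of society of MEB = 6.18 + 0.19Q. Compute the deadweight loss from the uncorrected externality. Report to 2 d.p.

DWL = 18.79

Market equilibrium (private): 15.96 + 2.69Q = 197.50 - 2.18Q → Q_m = 37.2772.
Social marginal benefit = demand + MEB = 203.68 - 1.99Q.
Set SMB = MC: 203.68 - 1.99Q = 15.96 + 2.69Q → Q* = 40.1111.
The welfare-loss triangle has base |Q_m − Q*| and height MEB(Q_m) (the vertical gap between SMB and MC is zero at Q* and MEB at Q_m).
DWL = ½ × 2.8339 × 13.2627 = 18.7926.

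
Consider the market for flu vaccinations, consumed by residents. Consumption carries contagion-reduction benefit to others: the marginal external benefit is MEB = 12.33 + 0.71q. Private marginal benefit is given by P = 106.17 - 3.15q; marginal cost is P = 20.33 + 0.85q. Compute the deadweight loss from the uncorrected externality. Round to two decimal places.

DWL = 115.49

Market equilibrium (private): 20.33 + 0.85q = 106.17 - 3.15q → q_m = 21.4600.
Social marginal benefit = demand + MEB = 118.50 - 2.44q.
Set SMB = MC: 118.50 - 2.44q = 20.33 + 0.85q → q* = 29.8389.
The loss is the area between SMB and MC from q* to q_m; with linear curves that's a triangle of height MEB(q_m).
DWL = ½ × 8.3789 × 27.5666 = 115.4889.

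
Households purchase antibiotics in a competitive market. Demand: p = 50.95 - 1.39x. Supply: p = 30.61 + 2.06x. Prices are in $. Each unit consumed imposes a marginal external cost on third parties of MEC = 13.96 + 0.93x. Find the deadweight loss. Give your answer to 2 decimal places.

Market equilibrium (private): 30.61 + 2.06x = 50.95 - 1.39x → x_m = 5.8957.
Social marginal benefit = demand − MEC = 36.99 - 2.32x.
Set SMB = MC: 36.99 - 2.32x = 30.61 + 2.06x → x* = 1.4566.
Height of the DWL triangle at x_m is MC(x_m) − SMB(x_m) = MEC(x_m) = 19.4430.
DWL = ½ × 4.4391 × 19.4430 = 43.1547.

DWL = $43.15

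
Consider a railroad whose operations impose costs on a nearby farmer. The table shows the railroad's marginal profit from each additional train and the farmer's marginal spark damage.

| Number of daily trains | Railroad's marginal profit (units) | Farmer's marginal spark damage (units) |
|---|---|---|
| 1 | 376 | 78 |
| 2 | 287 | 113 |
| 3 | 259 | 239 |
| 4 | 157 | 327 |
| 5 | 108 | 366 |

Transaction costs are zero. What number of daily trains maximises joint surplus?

Bargaining reaches the level where marginal profit last exceeds marginal spark damage.
That holds through level 3 (259 ≥ 239) but not at 4 (157 < 327).

3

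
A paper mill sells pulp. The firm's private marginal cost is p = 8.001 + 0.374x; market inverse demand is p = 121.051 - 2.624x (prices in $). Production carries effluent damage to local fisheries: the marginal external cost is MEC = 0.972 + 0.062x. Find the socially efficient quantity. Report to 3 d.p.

x* = 36.627

Social marginal cost = private MC + MEC = 8.973 + 0.436x.
Set SMC = demand: 8.973 + 0.436x = 121.051 - 2.624x → x* = 36.6268.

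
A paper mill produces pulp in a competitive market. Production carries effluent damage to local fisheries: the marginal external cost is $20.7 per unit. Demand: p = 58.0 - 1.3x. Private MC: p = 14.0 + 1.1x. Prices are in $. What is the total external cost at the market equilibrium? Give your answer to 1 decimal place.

$379.5

Market equilibrium (private): 14.0 + 1.1x = 58.0 - 1.3x → x_m = 18.3333.
Total external cost = MEC × x_m = 20.7 × 18.3333 = 379.4993.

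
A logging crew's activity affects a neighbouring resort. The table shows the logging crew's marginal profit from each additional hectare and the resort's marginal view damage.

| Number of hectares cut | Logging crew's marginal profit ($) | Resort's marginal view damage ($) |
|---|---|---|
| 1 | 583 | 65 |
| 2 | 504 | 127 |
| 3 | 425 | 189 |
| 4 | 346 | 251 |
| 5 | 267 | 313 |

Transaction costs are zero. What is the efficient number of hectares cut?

4

Bargaining reaches the level where marginal profit last exceeds marginal view damage.
That holds through level 4 (346 ≥ 251) but not at 5 (267 < 313).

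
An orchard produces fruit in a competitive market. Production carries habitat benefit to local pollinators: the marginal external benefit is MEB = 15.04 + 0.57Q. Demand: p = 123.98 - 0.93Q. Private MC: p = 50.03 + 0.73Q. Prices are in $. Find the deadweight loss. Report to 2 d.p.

DWL = $749.90

Market equilibrium (private): 50.03 + 0.73Q = 123.98 - 0.93Q → Q_m = 44.5482.
Social marginal cost = private MC − MEB = 34.99 + 0.16Q.
Set SMC = demand: 34.99 + 0.16Q = 123.98 - 0.93Q → Q* = 81.6422.
Between Q* and Q_m the wedge demand − SMC runs linearly from 0 to MEB(Q_m), so the loss is a triangle.
DWL = ½ × 37.0940 × 40.4325 = 749.9016.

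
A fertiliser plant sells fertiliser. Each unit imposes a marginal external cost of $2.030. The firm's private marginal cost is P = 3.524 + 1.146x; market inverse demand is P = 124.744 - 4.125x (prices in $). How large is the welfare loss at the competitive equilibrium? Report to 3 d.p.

Market equilibrium (private): 3.524 + 1.146x = 124.744 - 4.125x → x_m = 22.9975.
Social marginal cost = private MC + MEC = 5.554 + 1.146x.
Set SMC = demand: 5.554 + 1.146x = 124.744 - 4.125x → x* = 22.6124.
Between x* and x_m the wedge SMC − demand runs linearly from 0 to MEC(x_m), so the loss is a triangle.
DWL = ½ × 0.3851 × 2.0300 = 0.3909.

DWL = $0.391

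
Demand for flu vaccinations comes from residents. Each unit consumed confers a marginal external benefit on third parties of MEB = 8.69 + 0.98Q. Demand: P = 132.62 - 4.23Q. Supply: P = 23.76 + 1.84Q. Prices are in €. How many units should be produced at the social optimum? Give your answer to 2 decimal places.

Q* = 23.09

Social marginal benefit = demand + MEB = 141.31 - 3.25Q.
Set SMB = MC: 141.31 - 3.25Q = 23.76 + 1.84Q → Q* = 23.0943.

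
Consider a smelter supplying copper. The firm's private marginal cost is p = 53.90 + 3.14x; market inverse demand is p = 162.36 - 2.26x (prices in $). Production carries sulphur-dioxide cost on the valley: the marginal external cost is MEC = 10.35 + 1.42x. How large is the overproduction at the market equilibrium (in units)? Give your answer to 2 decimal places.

5.70 units

Market equilibrium (private): 53.90 + 3.14x = 162.36 - 2.26x → x_m = 20.0852.
Social marginal cost = private MC + MEC = 64.25 + 4.56x.
Set SMC = demand: 64.25 + 4.56x = 162.36 - 2.26x → x* = 14.3856.
Gap = |20.0852 − 14.3856| = 5.6996.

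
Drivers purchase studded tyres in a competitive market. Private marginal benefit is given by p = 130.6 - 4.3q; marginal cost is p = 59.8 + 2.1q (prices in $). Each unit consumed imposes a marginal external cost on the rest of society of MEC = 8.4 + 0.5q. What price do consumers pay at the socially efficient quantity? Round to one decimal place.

P = $91.7

Social marginal benefit = demand − MEC = 122.2 - 4.8q.
Set SMB = MC: 122.2 - 4.8q = 59.8 + 2.1q → q* = 9.0435.
Consumer price on the demand curve at q*: 130.6 − 4.3×9.0435 = 91.7130.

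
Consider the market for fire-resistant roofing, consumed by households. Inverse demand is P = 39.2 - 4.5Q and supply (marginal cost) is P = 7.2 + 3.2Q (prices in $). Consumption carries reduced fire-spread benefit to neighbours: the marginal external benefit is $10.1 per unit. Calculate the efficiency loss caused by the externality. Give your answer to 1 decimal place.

DWL = $6.6

Market equilibrium (private): 7.2 + 3.2Q = 39.2 - 4.5Q → Q_m = 4.1558.
Social marginal benefit = demand + MEB = 49.3 - 4.5Q.
Set SMB = MC: 49.3 - 4.5Q = 7.2 + 3.2Q → Q* = 5.4675.
Height of the DWL triangle at Q_m is SMB(Q_m) − MC(Q_m) = MEB(Q_m) = 10.1000.
DWL = ½ × 1.3117 × 10.1000 = 6.6241.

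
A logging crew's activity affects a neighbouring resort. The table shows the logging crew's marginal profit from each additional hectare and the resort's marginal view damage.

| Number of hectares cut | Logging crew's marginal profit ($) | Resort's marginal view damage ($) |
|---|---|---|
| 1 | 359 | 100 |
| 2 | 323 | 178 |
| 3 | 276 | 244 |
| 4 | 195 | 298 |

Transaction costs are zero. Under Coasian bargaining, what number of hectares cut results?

Bargaining reaches the level where marginal profit last exceeds marginal view damage.
That holds through level 3 (276 ≥ 244) but not at 4 (195 < 298).

3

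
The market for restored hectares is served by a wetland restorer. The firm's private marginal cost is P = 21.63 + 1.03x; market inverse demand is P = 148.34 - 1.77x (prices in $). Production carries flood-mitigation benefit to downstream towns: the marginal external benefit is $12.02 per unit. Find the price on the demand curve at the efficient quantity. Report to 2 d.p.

Social marginal cost = private MC − MEB = 9.61 + 1.03x.
Set SMC = demand: 9.61 + 1.03x = 148.34 - 1.77x → x* = 49.5464.
Consumer price on the demand curve at x*: 148.34 − 1.77×49.5464 = 60.6429.

P = $60.64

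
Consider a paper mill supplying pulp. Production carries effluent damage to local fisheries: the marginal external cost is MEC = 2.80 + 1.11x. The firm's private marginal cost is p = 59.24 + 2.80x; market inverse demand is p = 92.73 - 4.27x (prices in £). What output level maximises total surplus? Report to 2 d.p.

x* = 3.75

Social marginal cost = private MC + MEC = 62.04 + 3.91x.
Set SMC = demand: 62.04 + 3.91x = 92.73 - 4.27x → x* = 3.7518.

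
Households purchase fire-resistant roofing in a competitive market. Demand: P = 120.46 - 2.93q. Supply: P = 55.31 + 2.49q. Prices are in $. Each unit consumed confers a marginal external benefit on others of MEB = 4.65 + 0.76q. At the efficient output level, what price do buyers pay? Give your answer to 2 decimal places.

P = $76.57

Social marginal benefit = demand + MEB = 125.11 - 2.17q.
Set SMB = MC: 125.11 - 2.17q = 55.31 + 2.49q → q* = 14.9785.
Consumer price on the demand curve at q*: 120.46 − 2.93×14.9785 = 76.5730.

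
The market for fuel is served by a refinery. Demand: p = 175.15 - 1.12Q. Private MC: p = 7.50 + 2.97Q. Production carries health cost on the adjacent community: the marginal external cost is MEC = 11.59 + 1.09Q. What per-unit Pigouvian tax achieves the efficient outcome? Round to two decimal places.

Social marginal cost = private MC + MEC = 19.09 + 4.06Q.
Set SMC = demand: 19.09 + 4.06Q = 175.15 - 1.12Q → Q* = 30.1274.
The Pigouvian tax equals MEC at Q*: 11.59 + 1.09×30.1274 = 44.4289.

tax = 44.43 per unit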